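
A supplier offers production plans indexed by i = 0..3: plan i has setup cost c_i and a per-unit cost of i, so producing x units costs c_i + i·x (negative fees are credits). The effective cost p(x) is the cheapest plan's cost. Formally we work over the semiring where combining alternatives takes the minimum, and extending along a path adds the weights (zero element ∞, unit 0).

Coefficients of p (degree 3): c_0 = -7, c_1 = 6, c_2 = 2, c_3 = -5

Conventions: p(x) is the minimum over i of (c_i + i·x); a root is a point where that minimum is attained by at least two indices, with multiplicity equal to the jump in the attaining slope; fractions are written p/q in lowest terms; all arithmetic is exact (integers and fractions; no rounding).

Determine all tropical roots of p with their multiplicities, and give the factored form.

hull edge (i=0, c=-7) to (i=3, c=-5): slope 2/3, span 3
Factored form: p(x) = -5 ⊗ (x ⊕ (-2/3)) ⊗ (x ⊕ (-2/3)) ⊗ (x ⊕ (-2/3))
Answer: roots = -2/3 (mult 3)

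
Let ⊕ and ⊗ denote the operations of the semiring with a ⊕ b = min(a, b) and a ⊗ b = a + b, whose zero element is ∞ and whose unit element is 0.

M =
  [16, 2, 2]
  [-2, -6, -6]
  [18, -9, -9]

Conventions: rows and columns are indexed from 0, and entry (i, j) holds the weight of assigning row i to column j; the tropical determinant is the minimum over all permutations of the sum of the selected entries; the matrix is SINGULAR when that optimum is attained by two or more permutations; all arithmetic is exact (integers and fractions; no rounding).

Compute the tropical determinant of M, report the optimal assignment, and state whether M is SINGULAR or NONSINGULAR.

σ = (0, 1, 2): 16 + (-6) + (-9) = 1
σ = (0, 2, 1): 16 + (-6) + (-9) = 1
σ = (1, 0, 2): 2 + (-2) + (-9) = -9
σ = (1, 2, 0): 2 + (-6) + 18 = 14
σ = (2, 0, 1): 2 + (-2) + (-9) = -9
σ = (2, 1, 0): 2 + (-6) + 18 = 14
Optimal value attained by: σ = (1, 0, 2).
Answer: det⊕(M) = -9; verdict: SINGULAR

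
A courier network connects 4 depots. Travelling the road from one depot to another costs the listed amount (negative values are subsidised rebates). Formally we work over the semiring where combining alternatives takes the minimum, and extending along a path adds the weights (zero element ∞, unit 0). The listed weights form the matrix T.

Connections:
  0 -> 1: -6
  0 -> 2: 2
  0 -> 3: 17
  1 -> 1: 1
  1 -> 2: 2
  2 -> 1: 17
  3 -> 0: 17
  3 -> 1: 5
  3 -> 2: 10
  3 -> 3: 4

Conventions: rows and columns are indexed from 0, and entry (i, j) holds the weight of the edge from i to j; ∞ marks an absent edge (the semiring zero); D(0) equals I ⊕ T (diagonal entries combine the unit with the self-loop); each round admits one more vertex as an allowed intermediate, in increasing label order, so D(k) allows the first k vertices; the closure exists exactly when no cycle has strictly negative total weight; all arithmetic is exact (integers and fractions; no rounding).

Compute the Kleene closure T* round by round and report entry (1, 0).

D(0):
  [0, -6, 2, 17]
  [∞, 0, 2, ∞]
  [∞, 17, 0, ∞]
  [17, 5, 10, 0]
D(1):
  [0, -6, 2, 17]
  [∞, 0, 2, ∞]
  [∞, 17, 0, ∞]
  [17, 5, 10, 0]
D(2):
  [0, -6, -4, 17]
  [∞, 0, 2, ∞]
  [∞, 17, 0, ∞]
  [17, 5, 7, 0]
D(3):
  [0, -6, -4, 17]
  [∞, 0, 2, ∞]
  [∞, 17, 0, ∞]
  [17, 5, 7, 0]
D(4):
  [0, -6, -4, 17]
  [∞, 0, 2, ∞]
  [∞, 17, 0, ∞]
  [17, 5, 7, 0]
Answer: T*[1][0] = ∞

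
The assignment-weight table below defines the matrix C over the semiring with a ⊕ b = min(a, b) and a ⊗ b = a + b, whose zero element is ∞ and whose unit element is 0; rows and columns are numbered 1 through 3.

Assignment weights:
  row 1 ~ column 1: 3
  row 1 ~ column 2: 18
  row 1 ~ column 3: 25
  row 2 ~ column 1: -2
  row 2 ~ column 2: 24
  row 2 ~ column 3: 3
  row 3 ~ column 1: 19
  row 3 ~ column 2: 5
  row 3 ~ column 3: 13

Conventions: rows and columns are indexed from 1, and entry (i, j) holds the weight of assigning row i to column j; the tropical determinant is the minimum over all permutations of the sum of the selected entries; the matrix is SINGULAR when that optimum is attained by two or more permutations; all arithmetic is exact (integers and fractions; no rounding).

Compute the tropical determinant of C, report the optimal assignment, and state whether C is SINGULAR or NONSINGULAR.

σ = (1, 2, 3): 3 + 24 + 13 = 40
σ = (1, 3, 2): 3 + 3 + 5 = 11
σ = (2, 1, 3): 18 + (-2) + 13 = 29
σ = (2, 3, 1): 18 + 3 + 19 = 40
σ = (3, 1, 2): 25 + (-2) + 5 = 28
σ = (3, 2, 1): 25 + 24 + 19 = 68
Optimal value attained by: σ = (1, 3, 2).
Answer: det⊕(C) = 11; verdict: NONSINGULAR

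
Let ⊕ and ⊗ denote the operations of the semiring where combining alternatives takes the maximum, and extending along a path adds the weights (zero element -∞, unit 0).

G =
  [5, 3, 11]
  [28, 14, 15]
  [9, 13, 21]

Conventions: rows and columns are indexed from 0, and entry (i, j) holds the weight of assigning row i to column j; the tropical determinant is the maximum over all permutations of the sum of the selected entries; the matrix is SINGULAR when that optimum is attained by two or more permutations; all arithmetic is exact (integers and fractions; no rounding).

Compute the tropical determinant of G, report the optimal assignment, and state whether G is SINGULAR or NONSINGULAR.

σ = (0, 1, 2): 5 + 14 + 21 = 40
σ = (0, 2, 1): 5 + 15 + 13 = 33
σ = (1, 0, 2): 3 + 28 + 21 = 52
σ = (1, 2, 0): 3 + 15 + 9 = 27
σ = (2, 0, 1): 11 + 28 + 13 = 52
σ = (2, 1, 0): 11 + 14 + 9 = 34
Optimal value attained by: σ = (1, 0, 2).
Answer: det⊕(G) = 52; verdict: SINGULAR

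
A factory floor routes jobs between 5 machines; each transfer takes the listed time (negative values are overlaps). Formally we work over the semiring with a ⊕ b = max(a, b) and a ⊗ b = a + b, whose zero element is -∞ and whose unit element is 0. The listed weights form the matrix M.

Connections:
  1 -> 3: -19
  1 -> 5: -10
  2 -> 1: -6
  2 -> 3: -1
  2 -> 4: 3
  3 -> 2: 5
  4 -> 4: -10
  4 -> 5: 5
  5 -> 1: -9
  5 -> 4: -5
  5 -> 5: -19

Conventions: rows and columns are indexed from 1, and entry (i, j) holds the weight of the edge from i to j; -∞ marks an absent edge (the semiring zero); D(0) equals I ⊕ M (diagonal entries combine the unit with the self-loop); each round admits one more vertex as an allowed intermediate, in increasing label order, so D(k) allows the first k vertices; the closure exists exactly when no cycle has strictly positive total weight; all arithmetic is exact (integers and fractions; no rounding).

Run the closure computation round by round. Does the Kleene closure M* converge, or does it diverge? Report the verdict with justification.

D(0):
  [0, -∞, -19, -∞, -10]
  [-6, 0, -1, 3, -∞]
  [-∞, 5, 0, -∞, -∞]
  [-∞, -∞, -∞, 0, 5]
  [-9, -∞, -∞, -5, 0]
D(1):
  [0, -∞, -19, -∞, -10]
  [-6, 0, -1, 3, -16]
  [-∞, 5, 0, -∞, -∞]
  [-∞, -∞, -∞, 0, 5]
  [-9, -∞, -28, -5, 0]
Detection: at round 2, diagonal entry (3, 3) turns strictly positive.
Key observation: the cycle 3->2->3 has total weight 5 + (-1), which is strictly positive.
Answer: DIVERGES — positive cycle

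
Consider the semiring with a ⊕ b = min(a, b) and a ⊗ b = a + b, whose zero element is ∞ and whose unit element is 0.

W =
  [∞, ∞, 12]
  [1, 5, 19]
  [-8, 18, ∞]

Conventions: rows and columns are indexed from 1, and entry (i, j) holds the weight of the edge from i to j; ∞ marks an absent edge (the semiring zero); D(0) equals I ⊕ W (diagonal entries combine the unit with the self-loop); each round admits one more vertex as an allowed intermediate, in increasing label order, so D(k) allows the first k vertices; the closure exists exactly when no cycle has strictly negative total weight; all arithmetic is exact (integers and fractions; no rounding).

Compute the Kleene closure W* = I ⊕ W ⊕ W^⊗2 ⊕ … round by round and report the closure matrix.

D(0):
  [0, ∞, 12]
  [1, 0, 19]
  [-8, 18, 0]
D(1):
  [0, ∞, 12]
  [1, 0, 13]
  [-8, 18, 0]
D(2):
  [0, ∞, 12]
  [1, 0, 13]
  [-8, 18, 0]
D(3):
  [0, 30, 12]
  [1, 0, 13]
  [-8, 18, 0]
Answer: W* = [[0, 30, 12], [1, 0, 13], [-8, 18, 0]]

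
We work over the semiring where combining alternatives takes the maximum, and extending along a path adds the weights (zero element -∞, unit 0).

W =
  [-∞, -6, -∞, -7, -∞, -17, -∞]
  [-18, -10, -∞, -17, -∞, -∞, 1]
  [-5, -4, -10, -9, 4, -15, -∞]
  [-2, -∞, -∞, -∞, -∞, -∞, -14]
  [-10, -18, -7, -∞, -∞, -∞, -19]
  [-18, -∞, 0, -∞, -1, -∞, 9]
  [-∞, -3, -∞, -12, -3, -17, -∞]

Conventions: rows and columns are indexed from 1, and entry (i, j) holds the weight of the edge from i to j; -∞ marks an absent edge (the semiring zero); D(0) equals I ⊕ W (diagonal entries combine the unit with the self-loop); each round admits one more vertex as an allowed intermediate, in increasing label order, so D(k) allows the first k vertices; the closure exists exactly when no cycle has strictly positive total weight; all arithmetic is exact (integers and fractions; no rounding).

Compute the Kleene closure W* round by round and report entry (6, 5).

D(0):
  [0, -6, -∞, -7, -∞, -17, -∞]
  [-18, 0, -∞, -17, -∞, -∞, 1]
  [-5, -4, 0, -9, 4, -15, -∞]
  [-2, -∞, -∞, 0, -∞, -∞, -14]
  [-10, -18, -7, -∞, 0, -∞, -19]
  [-18, -∞, 0, -∞, -1, 0, 9]
  [-∞, -3, -∞, -12, -3, -17, 0]
D(1):
  [0, -6, -∞, -7, -∞, -17, -∞]
  [-18, 0, -∞, -17, -∞, -35, 1]
  [-5, -4, 0, -9, 4, -15, -∞]
  [-2, -8, -∞, 0, -∞, -19, -14]
  [-10, -16, -7, -17, 0, -27, -19]
  [-18, -24, 0, -25, -1, 0, 9]
  [-∞, -3, -∞, -12, -3, -17, 0]
D(2):
  [0, -6, -∞, -7, -∞, -17, -5]
  [-18, 0, -∞, -17, -∞, -35, 1]
  [-5, -4, 0, -9, 4, -15, -3]
  [-2, -8, -∞, 0, -∞, -19, -7]
  [-10, -16, -7, -17, 0, -27, -15]
  [-18, -24, 0, -25, -1, 0, 9]
  [-21, -3, -∞, -12, -3, -17, 0]
D(3):
  [0, -6, -∞, -7, -∞, -17, -5]
  [-18, 0, -∞, -17, -∞, -35, 1]
  [-5, -4, 0, -9, 4, -15, -3]
  [-2, -8, -∞, 0, -∞, -19, -7]
  [-10, -11, -7, -16, 0, -22, -10]
  [-5, -4, 0, -9, 4, 0, 9]
  [-21, -3, -∞, -12, -3, -17, 0]
D(4):
  [0, -6, -∞, -7, -∞, -17, -5]
  [-18, 0, -∞, -17, -∞, -35, 1]
  [-5, -4, 0, -9, 4, -15, -3]
  [-2, -8, -∞, 0, -∞, -19, -7]
  [-10, -11, -7, -16, 0, -22, -10]
  [-5, -4, 0, -9, 4, 0, 9]
  [-14, -3, -∞, -12, -3, -17, 0]
D(5):
  [0, -6, -∞, -7, -∞, -17, -5]
  [-18, 0, -∞, -17, -∞, -35, 1]
  [-5, -4, 0, -9, 4, -15, -3]
  [-2, -8, -∞, 0, -∞, -19, -7]
  [-10, -11, -7, -16, 0, -22, -10]
  [-5, -4, 0, -9, 4, 0, 9]
  [-13, -3, -10, -12, -3, -17, 0]
D(6):
  [0, -6, -17, -7, -13, -17, -5]
  [-18, 0, -35, -17, -31, -35, 1]
  [-5, -4, 0, -9, 4, -15, -3]
  [-2, -8, -19, 0, -15, -19, -7]
  [-10, -11, -7, -16, 0, -22, -10]
  [-5, -4, 0, -9, 4, 0, 9]
  [-13, -3, -10, -12, -3, -17, 0]
D(7):
  [0, -6, -15, -7, -8, -17, -5]
  [-12, 0, -9, -11, -2, -16, 1]
  [-5, -4, 0, -9, 4, -15, -3]
  [-2, -8, -17, 0, -10, -19, -7]
  [-10, -11, -7, -16, 0, -22, -10]
  [-4, 6, 0, -3, 6, 0, 9]
  [-13, -3, -10, -12, -3, -17, 0]
Answer: W*[6][5] = 6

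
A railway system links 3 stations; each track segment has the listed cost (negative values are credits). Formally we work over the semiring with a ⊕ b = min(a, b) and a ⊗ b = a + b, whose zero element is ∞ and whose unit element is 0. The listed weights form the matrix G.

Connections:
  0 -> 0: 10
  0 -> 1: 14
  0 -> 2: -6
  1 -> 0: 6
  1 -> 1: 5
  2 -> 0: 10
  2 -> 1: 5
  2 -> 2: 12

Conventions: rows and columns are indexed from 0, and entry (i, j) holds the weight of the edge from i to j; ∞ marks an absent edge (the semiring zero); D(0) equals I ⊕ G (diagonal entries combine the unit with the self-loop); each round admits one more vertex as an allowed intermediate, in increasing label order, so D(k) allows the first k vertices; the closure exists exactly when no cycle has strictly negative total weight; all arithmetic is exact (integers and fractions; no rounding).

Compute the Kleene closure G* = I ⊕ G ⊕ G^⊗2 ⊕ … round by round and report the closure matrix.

D(0):
  [0, 14, -6]
  [6, 0, ∞]
  [10, 5, 0]
D(1):
  [0, 14, -6]
  [6, 0, 0]
  [10, 5, 0]
D(2):
  [0, 14, -6]
  [6, 0, 0]
  [10, 5, 0]
D(3):
  [0, -1, -6]
  [6, 0, 0]
  [10, 5, 0]
Answer: G* = [[0, -1, -6], [6, 0, 0], [10, 5, 0]]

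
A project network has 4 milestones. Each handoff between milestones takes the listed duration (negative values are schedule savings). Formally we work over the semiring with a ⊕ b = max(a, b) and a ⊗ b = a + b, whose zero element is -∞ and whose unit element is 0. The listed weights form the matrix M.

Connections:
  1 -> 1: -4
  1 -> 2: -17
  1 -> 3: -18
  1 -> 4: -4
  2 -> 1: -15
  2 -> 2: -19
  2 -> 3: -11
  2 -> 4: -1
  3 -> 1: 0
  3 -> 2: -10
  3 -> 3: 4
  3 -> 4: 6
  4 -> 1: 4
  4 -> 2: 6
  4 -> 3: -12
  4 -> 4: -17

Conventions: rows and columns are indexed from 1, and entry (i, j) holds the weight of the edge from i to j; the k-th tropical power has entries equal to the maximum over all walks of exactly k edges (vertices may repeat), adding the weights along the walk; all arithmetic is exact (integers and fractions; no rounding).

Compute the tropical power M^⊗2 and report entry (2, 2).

M^⊗2:
  [0, 2, -14, -8]
  [3, 5, -7, -5]
  [10, 12, 8, 10]
  [0, -11, -5, 5]
Key observation: the optimum is the walk 2->4->2, with weight (-1) + 6 = 5.
Optimal value attained by: walk 2->4->2.
Answer: (M^⊗2)[2][2] = 5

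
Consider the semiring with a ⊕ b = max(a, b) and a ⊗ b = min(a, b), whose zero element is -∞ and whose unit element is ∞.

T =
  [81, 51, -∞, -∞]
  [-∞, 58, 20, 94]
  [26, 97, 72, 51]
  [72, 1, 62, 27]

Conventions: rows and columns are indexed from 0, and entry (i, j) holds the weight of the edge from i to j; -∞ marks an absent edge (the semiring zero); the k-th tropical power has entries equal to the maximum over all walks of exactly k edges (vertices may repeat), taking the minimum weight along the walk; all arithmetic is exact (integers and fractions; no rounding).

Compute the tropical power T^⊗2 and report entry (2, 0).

T^⊗2:
  [81, 51, 20, 51]
  [72, 58, 62, 58]
  [51, 72, 72, 94]
  [72, 62, 62, 51]
Key observation: the optimum is the walk 2->3->0, with weight 51 min 72 = 51.
Optimal value attained by: walk 2->3->0.
Answer: (T^⊗2)[2][0] = 51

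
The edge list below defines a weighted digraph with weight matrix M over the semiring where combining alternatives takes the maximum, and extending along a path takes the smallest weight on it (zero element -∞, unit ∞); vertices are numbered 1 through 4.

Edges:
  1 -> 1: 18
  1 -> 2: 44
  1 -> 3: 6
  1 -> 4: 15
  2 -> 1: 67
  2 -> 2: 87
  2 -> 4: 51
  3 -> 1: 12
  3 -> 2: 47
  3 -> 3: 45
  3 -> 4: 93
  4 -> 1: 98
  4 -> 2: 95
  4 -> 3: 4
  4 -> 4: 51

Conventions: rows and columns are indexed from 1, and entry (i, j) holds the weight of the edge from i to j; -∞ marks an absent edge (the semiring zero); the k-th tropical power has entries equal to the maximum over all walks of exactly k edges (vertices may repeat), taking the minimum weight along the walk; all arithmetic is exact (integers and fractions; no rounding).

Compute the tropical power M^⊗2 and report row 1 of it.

M^⊗2:
  [44, 44, 6, 44]
  [67, 87, 6, 51]
  [93, 93, 45, 51]
  [67, 87, 6, 51]
Answer: row 1 of M^⊗2 = [44, 44, 6, 44]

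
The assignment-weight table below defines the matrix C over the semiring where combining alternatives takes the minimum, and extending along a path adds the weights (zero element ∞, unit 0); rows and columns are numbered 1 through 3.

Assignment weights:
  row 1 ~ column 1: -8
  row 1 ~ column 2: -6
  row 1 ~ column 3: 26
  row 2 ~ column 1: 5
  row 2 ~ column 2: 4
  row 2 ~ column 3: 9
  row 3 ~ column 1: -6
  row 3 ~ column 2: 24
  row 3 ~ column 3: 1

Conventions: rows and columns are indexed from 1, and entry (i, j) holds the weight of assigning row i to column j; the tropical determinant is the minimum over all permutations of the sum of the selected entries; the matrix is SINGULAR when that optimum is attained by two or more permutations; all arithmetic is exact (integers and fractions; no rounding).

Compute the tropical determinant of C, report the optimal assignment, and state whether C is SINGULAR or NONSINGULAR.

σ = (1, 2, 3): (-8) + 4 + 1 = -3
σ = (1, 3, 2): (-8) + 9 + 24 = 25
σ = (2, 1, 3): (-6) + 5 + 1 = 0
σ = (2, 3, 1): (-6) + 9 + (-6) = -3
σ = (3, 1, 2): 26 + 5 + 24 = 55
σ = (3, 2, 1): 26 + 4 + (-6) = 24
Optimal value attained by: σ = (1, 2, 3).
Answer: det⊕(C) = -3; verdict: SINGULAR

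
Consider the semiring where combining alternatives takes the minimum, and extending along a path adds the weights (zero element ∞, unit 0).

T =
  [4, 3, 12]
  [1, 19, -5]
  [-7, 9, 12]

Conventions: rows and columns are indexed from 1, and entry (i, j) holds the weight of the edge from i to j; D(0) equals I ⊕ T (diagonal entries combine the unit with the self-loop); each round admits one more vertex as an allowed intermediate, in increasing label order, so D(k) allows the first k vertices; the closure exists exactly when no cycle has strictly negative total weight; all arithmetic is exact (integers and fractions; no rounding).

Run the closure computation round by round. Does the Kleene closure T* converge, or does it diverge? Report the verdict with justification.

D(0):
  [0, 3, 12]
  [1, 0, -5]
  [-7, 9, 0]
D(1):
  [0, 3, 12]
  [1, 0, -5]
  [-7, -4, 0]
Detection: at round 2, diagonal entry (3, 3) turns strictly negative.
Key observation: the cycle 3->1->2->3 has total weight (-7) + 3 + (-5), which is strictly negative.
Answer: DIVERGES — negative cycle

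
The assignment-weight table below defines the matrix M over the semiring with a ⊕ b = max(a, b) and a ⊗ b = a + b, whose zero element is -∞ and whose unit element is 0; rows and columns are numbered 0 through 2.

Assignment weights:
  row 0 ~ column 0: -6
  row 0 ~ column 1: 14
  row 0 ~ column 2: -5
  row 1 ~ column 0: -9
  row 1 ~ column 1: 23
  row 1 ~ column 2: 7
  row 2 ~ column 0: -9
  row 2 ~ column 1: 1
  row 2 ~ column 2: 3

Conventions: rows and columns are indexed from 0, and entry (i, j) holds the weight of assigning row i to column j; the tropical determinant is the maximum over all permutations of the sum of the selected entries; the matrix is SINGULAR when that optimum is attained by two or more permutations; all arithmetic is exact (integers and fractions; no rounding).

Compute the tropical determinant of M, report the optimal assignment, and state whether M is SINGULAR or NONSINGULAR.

σ = (0, 1, 2): (-6) + 23 + 3 = 20
σ = (0, 2, 1): (-6) + 7 + 1 = 2
σ = (1, 0, 2): 14 + (-9) + 3 = 8
σ = (1, 2, 0): 14 + 7 + (-9) = 12
σ = (2, 0, 1): (-5) + (-9) + 1 = -13
σ = (2, 1, 0): (-5) + 23 + (-9) = 9
Optimal value attained by: σ = (0, 1, 2).
Answer: det⊕(M) = 20; verdict: NONSINGULAR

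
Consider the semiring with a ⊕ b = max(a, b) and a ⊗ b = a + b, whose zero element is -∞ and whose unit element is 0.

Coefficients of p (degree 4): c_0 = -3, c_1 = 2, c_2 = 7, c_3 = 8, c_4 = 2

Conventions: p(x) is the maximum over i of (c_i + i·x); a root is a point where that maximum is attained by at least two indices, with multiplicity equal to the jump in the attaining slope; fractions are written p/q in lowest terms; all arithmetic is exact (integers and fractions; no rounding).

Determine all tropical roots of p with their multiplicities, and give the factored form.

hull edge (i=0, c=-3) to (i=2, c=7): slope 5, span 2
hull edge (i=2, c=7) to (i=3, c=8): slope 1, span 1
hull edge (i=3, c=8) to (i=4, c=2): slope -6, span 1
Factored form: p(x) = 2 ⊗ (x ⊕ (-5)) ⊗ (x ⊕ (-5)) ⊗ (x ⊕ (-1)) ⊗ (x ⊕ 6)
Answer: roots = -5 (mult 2), -1 (mult 1), 6 (mult 1)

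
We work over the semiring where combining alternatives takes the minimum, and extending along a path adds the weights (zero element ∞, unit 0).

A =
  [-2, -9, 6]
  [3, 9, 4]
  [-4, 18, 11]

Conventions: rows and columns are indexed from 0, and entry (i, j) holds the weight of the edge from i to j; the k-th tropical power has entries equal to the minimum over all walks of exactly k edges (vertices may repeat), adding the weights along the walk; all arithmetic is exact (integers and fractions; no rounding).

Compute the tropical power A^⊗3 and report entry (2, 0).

A^⊗2:
  [-6, -11, -5]
  [0, -6, 9]
  [-6, -13, 2]
A^⊗3:
  [-9, -15, -7]
  [-3, -9, -2]
  [-10, -15, -9]
Key observation: the optimum is the walk 2->0->1->0, with weight (-4) + (-9) + 3 = -10.
Optimal value attained by: walk 2->0->1->0.
Answer: (A^⊗3)[2][0] = -10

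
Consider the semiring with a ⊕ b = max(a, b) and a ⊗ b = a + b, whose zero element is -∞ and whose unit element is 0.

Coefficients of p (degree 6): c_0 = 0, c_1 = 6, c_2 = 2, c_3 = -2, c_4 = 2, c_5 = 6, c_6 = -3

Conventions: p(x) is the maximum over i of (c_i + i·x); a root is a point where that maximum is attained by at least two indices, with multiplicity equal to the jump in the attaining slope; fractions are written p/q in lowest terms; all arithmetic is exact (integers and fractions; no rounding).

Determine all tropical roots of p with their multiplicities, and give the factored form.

hull edge (i=0, c=0) to (i=1, c=6): slope 6, span 1
hull edge (i=1, c=6) to (i=5, c=6): slope 0, span 4
hull edge (i=5, c=6) to (i=6, c=-3): slope -9, span 1
Factored form: p(x) = -3 ⊗ (x ⊕ (-6)) ⊗ (x ⊕ 0) ⊗ (x ⊕ 0) ⊗ (x ⊕ 0) ⊗ (x ⊕ 0) ⊗ (x ⊕ 9)
Answer: roots = -6 (mult 1), 0 (mult 4), 9 (mult 1)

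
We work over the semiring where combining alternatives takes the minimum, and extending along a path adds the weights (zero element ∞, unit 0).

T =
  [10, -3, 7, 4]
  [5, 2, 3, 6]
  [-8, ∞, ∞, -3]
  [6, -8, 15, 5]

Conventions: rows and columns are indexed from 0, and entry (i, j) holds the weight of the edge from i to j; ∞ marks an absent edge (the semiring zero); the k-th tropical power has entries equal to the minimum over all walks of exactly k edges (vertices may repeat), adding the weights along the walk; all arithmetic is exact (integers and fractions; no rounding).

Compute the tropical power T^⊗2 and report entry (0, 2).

T^⊗2:
  [-1, -4, 0, 3]
  [-5, -2, 5, 0]
  [2, -11, -1, -4]
  [-3, -6, -5, -2]
Key observation: the optimum is the walk 0->1->2, with weight (-3) + 3 = 0.
Optimal value attained by: walk 0->1->2.
Answer: (T^⊗2)[0][2] = 0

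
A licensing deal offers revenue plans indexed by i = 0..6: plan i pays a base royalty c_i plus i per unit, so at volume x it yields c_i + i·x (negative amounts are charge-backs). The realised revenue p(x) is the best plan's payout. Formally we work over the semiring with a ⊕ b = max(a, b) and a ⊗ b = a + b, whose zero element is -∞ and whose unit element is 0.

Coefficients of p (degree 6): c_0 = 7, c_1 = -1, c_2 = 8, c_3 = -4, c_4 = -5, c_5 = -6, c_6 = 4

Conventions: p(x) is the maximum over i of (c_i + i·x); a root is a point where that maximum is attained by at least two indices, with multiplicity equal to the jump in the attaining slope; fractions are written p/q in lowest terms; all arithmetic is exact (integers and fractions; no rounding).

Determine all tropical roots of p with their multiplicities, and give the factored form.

hull edge (i=0, c=7) to (i=2, c=8): slope 1/2, span 2
hull edge (i=2, c=8) to (i=6, c=4): slope -1, span 4
Factored form: p(x) = 4 ⊗ (x ⊕ (-1/2)) ⊗ (x ⊕ (-1/2)) ⊗ (x ⊕ 1) ⊗ (x ⊕ 1) ⊗ (x ⊕ 1) ⊗ (x ⊕ 1)
Answer: roots = -1/2 (mult 2), 1 (mult 4)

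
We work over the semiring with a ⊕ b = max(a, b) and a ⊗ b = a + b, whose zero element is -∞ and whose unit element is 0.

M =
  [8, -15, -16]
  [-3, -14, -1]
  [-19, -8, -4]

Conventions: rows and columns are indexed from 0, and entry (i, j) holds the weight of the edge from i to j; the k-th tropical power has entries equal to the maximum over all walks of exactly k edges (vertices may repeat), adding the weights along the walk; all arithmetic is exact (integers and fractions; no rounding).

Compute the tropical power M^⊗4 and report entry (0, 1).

M^⊗2:
  [16, -7, -8]
  [5, -9, -5]
  [-11, -12, -8]
M^⊗3:
  [24, 1, 0]
  [13, -10, -9]
  [-3, -16, -12]
M^⊗4:
  [32, 9, 8]
  [21, -2, -3]
  [5, -18, -16]
Key observation: the optimum is the walk 0->0->0->0->1, with weight 8 + 8 + 8 + (-15) = 9.
Optimal value attained by: walk 0->0->0->0->1.
Answer: (M^⊗4)[0][1] = 9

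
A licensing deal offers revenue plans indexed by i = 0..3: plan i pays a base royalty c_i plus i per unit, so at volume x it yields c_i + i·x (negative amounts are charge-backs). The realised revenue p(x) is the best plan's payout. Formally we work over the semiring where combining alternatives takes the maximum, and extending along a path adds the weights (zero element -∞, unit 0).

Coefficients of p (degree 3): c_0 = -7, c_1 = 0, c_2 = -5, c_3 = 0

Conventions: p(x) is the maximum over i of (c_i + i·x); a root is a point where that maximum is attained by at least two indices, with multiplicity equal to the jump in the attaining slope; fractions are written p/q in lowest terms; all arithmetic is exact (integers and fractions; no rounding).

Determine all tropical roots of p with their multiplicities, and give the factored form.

hull edge (i=0, c=-7) to (i=1, c=0): slope 7, span 1
hull edge (i=1, c=0) to (i=3, c=0): slope 0, span 2
Factored form: p(x) = 0 ⊗ (x ⊕ (-7)) ⊗ (x ⊕ 0) ⊗ (x ⊕ 0)
Answer: roots = -7 (mult 1), 0 (mult 2)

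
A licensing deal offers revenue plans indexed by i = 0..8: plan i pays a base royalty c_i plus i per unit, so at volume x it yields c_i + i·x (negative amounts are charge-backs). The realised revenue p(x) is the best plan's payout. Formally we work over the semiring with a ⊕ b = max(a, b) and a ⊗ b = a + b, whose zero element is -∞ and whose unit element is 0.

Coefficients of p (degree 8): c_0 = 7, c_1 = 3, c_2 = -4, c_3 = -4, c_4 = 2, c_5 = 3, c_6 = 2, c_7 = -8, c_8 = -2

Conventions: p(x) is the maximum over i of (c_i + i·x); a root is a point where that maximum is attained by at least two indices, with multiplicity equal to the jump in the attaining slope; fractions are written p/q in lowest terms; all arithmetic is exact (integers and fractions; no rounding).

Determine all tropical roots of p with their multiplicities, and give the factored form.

hull edge (i=0, c=7) to (i=5, c=3): slope -4/5, span 5
hull edge (i=5, c=3) to (i=6, c=2): slope -1, span 1
hull edge (i=6, c=2) to (i=8, c=-2): slope -2, span 2
Factored form: p(x) = -2 ⊗ (x ⊕ 4/5) ⊗ (x ⊕ 4/5) ⊗ (x ⊕ 4/5) ⊗ (x ⊕ 4/5) ⊗ (x ⊕ 4/5) ⊗ (x ⊕ 1) ⊗ (x ⊕ 2) ⊗ (x ⊕ 2)
Answer: roots = 4/5 (mult 5), 1 (mult 1), 2 (mult 2)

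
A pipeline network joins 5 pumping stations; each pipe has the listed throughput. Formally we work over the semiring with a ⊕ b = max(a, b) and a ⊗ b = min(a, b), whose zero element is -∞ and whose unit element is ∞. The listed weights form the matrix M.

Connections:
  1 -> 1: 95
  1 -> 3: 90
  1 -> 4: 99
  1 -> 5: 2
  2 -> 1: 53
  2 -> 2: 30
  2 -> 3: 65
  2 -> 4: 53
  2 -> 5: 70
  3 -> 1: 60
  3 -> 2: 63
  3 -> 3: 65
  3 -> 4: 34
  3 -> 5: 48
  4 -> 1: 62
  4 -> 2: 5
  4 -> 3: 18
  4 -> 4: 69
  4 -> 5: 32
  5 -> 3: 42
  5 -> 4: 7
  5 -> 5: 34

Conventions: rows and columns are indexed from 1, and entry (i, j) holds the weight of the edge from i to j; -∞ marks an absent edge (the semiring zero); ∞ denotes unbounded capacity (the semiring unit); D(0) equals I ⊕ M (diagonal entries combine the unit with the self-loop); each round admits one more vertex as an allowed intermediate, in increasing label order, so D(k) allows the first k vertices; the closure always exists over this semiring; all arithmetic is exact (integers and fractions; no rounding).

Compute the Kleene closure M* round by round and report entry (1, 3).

D(0):
  [∞, -∞, 90, 99, 2]
  [53, ∞, 65, 53, 70]
  [60, 63, ∞, 34, 48]
  [62, 5, 18, ∞, 32]
  [-∞, -∞, 42, 7, ∞]
D(1):
  [∞, -∞, 90, 99, 2]
  [53, ∞, 65, 53, 70]
  [60, 63, ∞, 60, 48]
  [62, 5, 62, ∞, 32]
  [-∞, -∞, 42, 7, ∞]
D(2):
  [∞, -∞, 90, 99, 2]
  [53, ∞, 65, 53, 70]
  [60, 63, ∞, 60, 63]
  [62, 5, 62, ∞, 32]
  [-∞, -∞, 42, 7, ∞]
D(3):
  [∞, 63, 90, 99, 63]
  [60, ∞, 65, 60, 70]
  [60, 63, ∞, 60, 63]
  [62, 62, 62, ∞, 62]
  [42, 42, 42, 42, ∞]
D(4):
  [∞, 63, 90, 99, 63]
  [60, ∞, 65, 60, 70]
  [60, 63, ∞, 60, 63]
  [62, 62, 62, ∞, 62]
  [42, 42, 42, 42, ∞]
D(5):
  [∞, 63, 90, 99, 63]
  [60, ∞, 65, 60, 70]
  [60, 63, ∞, 60, 63]
  [62, 62, 62, ∞, 62]
  [42, 42, 42, 42, ∞]
Answer: M*[1][3] = 90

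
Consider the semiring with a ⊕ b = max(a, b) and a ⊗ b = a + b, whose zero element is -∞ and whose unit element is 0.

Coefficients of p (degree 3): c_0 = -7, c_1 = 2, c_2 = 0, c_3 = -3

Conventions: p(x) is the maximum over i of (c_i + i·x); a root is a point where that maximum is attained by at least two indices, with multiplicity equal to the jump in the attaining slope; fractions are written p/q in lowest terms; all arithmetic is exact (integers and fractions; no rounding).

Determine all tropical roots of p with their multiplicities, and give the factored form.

hull edge (i=0, c=-7) to (i=1, c=2): slope 9, span 1
hull edge (i=1, c=2) to (i=2, c=0): slope -2, span 1
hull edge (i=2, c=0) to (i=3, c=-3): slope -3, span 1
Factored form: p(x) = -3 ⊗ (x ⊕ (-9)) ⊗ (x ⊕ 2) ⊗ (x ⊕ 3)
Answer: roots = -9 (mult 1), 2 (mult 1), 3 (mult 1)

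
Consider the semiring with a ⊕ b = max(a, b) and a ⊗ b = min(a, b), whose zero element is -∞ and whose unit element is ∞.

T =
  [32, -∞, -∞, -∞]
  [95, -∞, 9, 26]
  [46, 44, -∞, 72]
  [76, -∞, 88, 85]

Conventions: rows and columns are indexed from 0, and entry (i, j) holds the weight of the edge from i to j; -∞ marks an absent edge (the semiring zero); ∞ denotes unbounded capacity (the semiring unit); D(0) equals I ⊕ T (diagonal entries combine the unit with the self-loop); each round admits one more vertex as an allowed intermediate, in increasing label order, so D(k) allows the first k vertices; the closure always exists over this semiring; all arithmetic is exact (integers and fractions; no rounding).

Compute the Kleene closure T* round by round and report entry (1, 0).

D(0):
  [∞, -∞, -∞, -∞]
  [95, ∞, 9, 26]
  [46, 44, ∞, 72]
  [76, -∞, 88, ∞]
D(1):
  [∞, -∞, -∞, -∞]
  [95, ∞, 9, 26]
  [46, 44, ∞, 72]
  [76, -∞, 88, ∞]
D(2):
  [∞, -∞, -∞, -∞]
  [95, ∞, 9, 26]
  [46, 44, ∞, 72]
  [76, -∞, 88, ∞]
D(3):
  [∞, -∞, -∞, -∞]
  [95, ∞, 9, 26]
  [46, 44, ∞, 72]
  [76, 44, 88, ∞]
D(4):
  [∞, -∞, -∞, -∞]
  [95, ∞, 26, 26]
  [72, 44, ∞, 72]
  [76, 44, 88, ∞]
Answer: T*[1][0] = 95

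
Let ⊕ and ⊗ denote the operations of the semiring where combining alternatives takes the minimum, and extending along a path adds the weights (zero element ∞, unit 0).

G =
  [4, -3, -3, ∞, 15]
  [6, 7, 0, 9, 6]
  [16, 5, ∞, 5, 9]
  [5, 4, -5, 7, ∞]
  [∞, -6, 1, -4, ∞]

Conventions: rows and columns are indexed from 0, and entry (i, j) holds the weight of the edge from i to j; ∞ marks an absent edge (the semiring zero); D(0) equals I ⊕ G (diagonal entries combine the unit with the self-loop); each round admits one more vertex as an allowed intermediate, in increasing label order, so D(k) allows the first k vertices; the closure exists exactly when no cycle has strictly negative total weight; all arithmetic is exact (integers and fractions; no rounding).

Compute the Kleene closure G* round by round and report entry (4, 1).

D(0):
  [0, -3, -3, ∞, 15]
  [6, 0, 0, 9, 6]
  [16, 5, 0, 5, 9]
  [5, 4, -5, 0, ∞]
  [∞, -6, 1, -4, 0]
D(1):
  [0, -3, -3, ∞, 15]
  [6, 0, 0, 9, 6]
  [16, 5, 0, 5, 9]
  [5, 2, -5, 0, 20]
  [∞, -6, 1, -4, 0]
D(2):
  [0, -3, -3, 6, 3]
  [6, 0, 0, 9, 6]
  [11, 5, 0, 5, 9]
  [5, 2, -5, 0, 8]
  [0, -6, -6, -4, 0]
D(3):
  [0, -3, -3, 2, 3]
  [6, 0, 0, 5, 6]
  [11, 5, 0, 5, 9]
  [5, 0, -5, 0, 4]
  [0, -6, -6, -4, 0]
D(4):
  [0, -3, -3, 2, 3]
  [6, 0, 0, 5, 6]
  [10, 5, 0, 5, 9]
  [5, 0, -5, 0, 4]
  [0, -6, -9, -4, 0]
D(5):
  [0, -3, -6, -1, 3]
  [6, 0, -3, 2, 6]
  [9, 3, 0, 5, 9]
  [4, -2, -5, 0, 4]
  [0, -6, -9, -4, 0]
Answer: G*[4][1] = -6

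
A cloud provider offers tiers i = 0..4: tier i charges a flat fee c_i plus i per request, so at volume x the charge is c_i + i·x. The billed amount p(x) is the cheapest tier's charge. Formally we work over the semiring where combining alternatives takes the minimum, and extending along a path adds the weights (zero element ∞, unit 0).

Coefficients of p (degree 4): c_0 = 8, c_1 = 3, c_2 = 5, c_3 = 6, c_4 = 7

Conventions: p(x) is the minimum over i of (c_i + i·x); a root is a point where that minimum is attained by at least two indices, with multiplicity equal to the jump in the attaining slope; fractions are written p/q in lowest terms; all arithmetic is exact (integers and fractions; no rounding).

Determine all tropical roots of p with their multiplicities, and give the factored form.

hull edge (i=0, c=8) to (i=1, c=3): slope -5, span 1
hull edge (i=1, c=3) to (i=4, c=7): slope 4/3, span 3
Factored form: p(x) = 7 ⊗ (x ⊕ (-4/3)) ⊗ (x ⊕ (-4/3)) ⊗ (x ⊕ (-4/3)) ⊗ (x ⊕ 5)
Answer: roots = -4/3 (mult 3), 5 (mult 1)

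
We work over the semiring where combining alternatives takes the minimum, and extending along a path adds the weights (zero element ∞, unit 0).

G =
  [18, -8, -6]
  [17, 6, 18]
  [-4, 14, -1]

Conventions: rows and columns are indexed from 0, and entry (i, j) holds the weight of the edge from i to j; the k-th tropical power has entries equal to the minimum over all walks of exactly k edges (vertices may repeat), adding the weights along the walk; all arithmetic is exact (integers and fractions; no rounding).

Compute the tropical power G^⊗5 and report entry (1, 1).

G^⊗2:
  [-10, -2, -7]
  [14, 9, 11]
  [-5, -12, -10]
G^⊗3:
  [-11, -18, -16]
  [7, 6, 8]
  [-14, -13, -11]
G^⊗4:
  [-20, -19, -17]
  [4, -1, 1]
  [-15, -22, -20]
G^⊗5:
  [-21, -28, -26]
  [-3, -4, -2]
  [-24, -23, -21]
Key observation: the optimum is the walk 1->2->0->2->0->1, with weight 18 + (-4) + (-6) + (-4) + (-8) = -4.
Optimal value attained by: walk 1->2->0->2->0->1.
Answer: (G^⊗5)[1][1] = -4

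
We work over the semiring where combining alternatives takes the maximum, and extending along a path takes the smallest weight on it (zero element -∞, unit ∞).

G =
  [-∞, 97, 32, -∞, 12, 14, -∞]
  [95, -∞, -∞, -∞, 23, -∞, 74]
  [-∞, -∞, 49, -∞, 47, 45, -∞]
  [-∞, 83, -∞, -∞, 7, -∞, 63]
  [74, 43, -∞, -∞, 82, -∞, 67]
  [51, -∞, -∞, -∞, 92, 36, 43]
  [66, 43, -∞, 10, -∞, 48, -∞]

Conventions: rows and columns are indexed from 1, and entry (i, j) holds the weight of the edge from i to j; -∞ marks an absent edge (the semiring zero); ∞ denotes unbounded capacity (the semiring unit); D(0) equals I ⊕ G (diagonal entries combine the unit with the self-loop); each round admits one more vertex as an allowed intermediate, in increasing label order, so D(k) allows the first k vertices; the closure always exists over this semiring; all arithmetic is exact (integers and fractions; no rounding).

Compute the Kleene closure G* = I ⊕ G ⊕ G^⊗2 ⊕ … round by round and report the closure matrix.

D(0):
  [∞, 97, 32, -∞, 12, 14, -∞]
  [95, ∞, -∞, -∞, 23, -∞, 74]
  [-∞, -∞, ∞, -∞, 47, 45, -∞]
  [-∞, 83, -∞, ∞, 7, -∞, 63]
  [74, 43, -∞, -∞, ∞, -∞, 67]
  [51, -∞, -∞, -∞, 92, ∞, 43]
  [66, 43, -∞, 10, -∞, 48, ∞]
D(1):
  [∞, 97, 32, -∞, 12, 14, -∞]
  [95, ∞, 32, -∞, 23, 14, 74]
  [-∞, -∞, ∞, -∞, 47, 45, -∞]
  [-∞, 83, -∞, ∞, 7, -∞, 63]
  [74, 74, 32, -∞, ∞, 14, 67]
  [51, 51, 32, -∞, 92, ∞, 43]
  [66, 66, 32, 10, 12, 48, ∞]
D(2):
  [∞, 97, 32, -∞, 23, 14, 74]
  [95, ∞, 32, -∞, 23, 14, 74]
  [-∞, -∞, ∞, -∞, 47, 45, -∞]
  [83, 83, 32, ∞, 23, 14, 74]
  [74, 74, 32, -∞, ∞, 14, 74]
  [51, 51, 32, -∞, 92, ∞, 51]
  [66, 66, 32, 10, 23, 48, ∞]
D(3):
  [∞, 97, 32, -∞, 32, 32, 74]
  [95, ∞, 32, -∞, 32, 32, 74]
  [-∞, -∞, ∞, -∞, 47, 45, -∞]
  [83, 83, 32, ∞, 32, 32, 74]
  [74, 74, 32, -∞, ∞, 32, 74]
  [51, 51, 32, -∞, 92, ∞, 51]
  [66, 66, 32, 10, 32, 48, ∞]
D(4):
  [∞, 97, 32, -∞, 32, 32, 74]
  [95, ∞, 32, -∞, 32, 32, 74]
  [-∞, -∞, ∞, -∞, 47, 45, -∞]
  [83, 83, 32, ∞, 32, 32, 74]
  [74, 74, 32, -∞, ∞, 32, 74]
  [51, 51, 32, -∞, 92, ∞, 51]
  [66, 66, 32, 10, 32, 48, ∞]
D(5):
  [∞, 97, 32, -∞, 32, 32, 74]
  [95, ∞, 32, -∞, 32, 32, 74]
  [47, 47, ∞, -∞, 47, 45, 47]
  [83, 83, 32, ∞, 32, 32, 74]
  [74, 74, 32, -∞, ∞, 32, 74]
  [74, 74, 32, -∞, 92, ∞, 74]
  [66, 66, 32, 10, 32, 48, ∞]
D(6):
  [∞, 97, 32, -∞, 32, 32, 74]
  [95, ∞, 32, -∞, 32, 32, 74]
  [47, 47, ∞, -∞, 47, 45, 47]
  [83, 83, 32, ∞, 32, 32, 74]
  [74, 74, 32, -∞, ∞, 32, 74]
  [74, 74, 32, -∞, 92, ∞, 74]
  [66, 66, 32, 10, 48, 48, ∞]
D(7):
  [∞, 97, 32, 10, 48, 48, 74]
  [95, ∞, 32, 10, 48, 48, 74]
  [47, 47, ∞, 10, 47, 47, 47]
  [83, 83, 32, ∞, 48, 48, 74]
  [74, 74, 32, 10, ∞, 48, 74]
  [74, 74, 32, 10, 92, ∞, 74]
  [66, 66, 32, 10, 48, 48, ∞]
Answer: G* = [[∞, 97, 32, 10, 48, 48, 74], [95, ∞, 32, 10, 48, 48, 74], [47, 47, ∞, 10, 47, 47, 47], [83, 83, 32, ∞, 48, 48, 74], [74, 74, 32, 10, ∞, 48, 74], [74, 74, 32, 10, 92, ∞, 74], [66, 66, 32, 10, 48, 48, ∞]]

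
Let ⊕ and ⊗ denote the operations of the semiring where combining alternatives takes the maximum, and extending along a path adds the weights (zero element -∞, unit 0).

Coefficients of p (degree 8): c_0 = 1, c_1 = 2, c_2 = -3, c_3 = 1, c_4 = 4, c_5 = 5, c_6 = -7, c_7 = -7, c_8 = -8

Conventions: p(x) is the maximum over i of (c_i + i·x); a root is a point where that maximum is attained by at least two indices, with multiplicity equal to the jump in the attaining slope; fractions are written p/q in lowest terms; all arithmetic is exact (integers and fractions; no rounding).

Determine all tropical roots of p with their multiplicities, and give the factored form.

hull edge (i=0, c=1) to (i=1, c=2): slope 1, span 1
hull edge (i=1, c=2) to (i=5, c=5): slope 3/4, span 4
hull edge (i=5, c=5) to (i=8, c=-8): slope -13/3, span 3
Factored form: p(x) = -8 ⊗ (x ⊕ (-1)) ⊗ (x ⊕ (-3/4)) ⊗ (x ⊕ (-3/4)) ⊗ (x ⊕ (-3/4)) ⊗ (x ⊕ (-3/4)) ⊗ (x ⊕ 13/3) ⊗ (x ⊕ 13/3) ⊗ (x ⊕ 13/3)
Answer: roots = -1 (mult 1), -3/4 (mult 4), 13/3 (mult 3)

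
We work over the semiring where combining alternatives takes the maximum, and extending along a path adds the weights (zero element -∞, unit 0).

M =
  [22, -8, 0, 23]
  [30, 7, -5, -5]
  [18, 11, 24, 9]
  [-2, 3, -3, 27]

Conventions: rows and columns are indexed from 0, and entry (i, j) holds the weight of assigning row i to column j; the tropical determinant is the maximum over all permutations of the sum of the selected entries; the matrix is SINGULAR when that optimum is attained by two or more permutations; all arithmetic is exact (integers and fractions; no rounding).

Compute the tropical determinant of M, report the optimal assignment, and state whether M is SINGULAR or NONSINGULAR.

σ = (0, 1, 2, 3): 22 + 7 + 24 + 27 = 80
σ = (0, 1, 3, 2): 22 + 7 + 9 + (-3) = 35
σ = (0, 2, 1, 3): 22 + (-5) + 11 + 27 = 55
σ = (0, 2, 3, 1): 22 + (-5) + 9 + 3 = 29
σ = (0, 3, 1, 2): 22 + (-5) + 11 + (-3) = 25
σ = (0, 3, 2, 1): 22 + (-5) + 24 + 3 = 44
σ = (1, 0, 2, 3): (-8) + 30 + 24 + 27 = 73
σ = (1, 0, 3, 2): (-8) + 30 + 9 + (-3) = 28
σ = (1, 2, 0, 3): (-8) + (-5) + 18 + 27 = 32
σ = (1, 2, 3, 0): (-8) + (-5) + 9 + (-2) = -6
σ = (1, 3, 0, 2): (-8) + (-5) + 18 + (-3) = 2
σ = (1, 3, 2, 0): (-8) + (-5) + 24 + (-2) = 9
σ = (2, 0, 1, 3): 0 + 30 + 11 + 27 = 68
σ = (2, 0, 3, 1): 0 + 30 + 9 + 3 = 42
σ = (2, 1, 0, 3): 0 + 7 + 18 + 27 = 52
σ = (2, 1, 3, 0): 0 + 7 + 9 + (-2) = 14
σ = (2, 3, 0, 1): 0 + (-5) + 18 + 3 = 16
σ = (2, 3, 1, 0): 0 + (-5) + 11 + (-2) = 4
σ = (3, 0, 1, 2): 23 + 30 + 11 + (-3) = 61
σ = (3, 0, 2, 1): 23 + 30 + 24 + 3 = 80
σ = (3, 1, 0, 2): 23 + 7 + 18 + (-3) = 45
σ = (3, 1, 2, 0): 23 + 7 + 24 + (-2) = 52
σ = (3, 2, 0, 1): 23 + (-5) + 18 + 3 = 39
σ = (3, 2, 1, 0): 23 + (-5) + 11 + (-2) = 27
Optimal value attained by: σ = (0, 1, 2, 3).
Answer: det⊕(M) = 80; verdict: SINGULAR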